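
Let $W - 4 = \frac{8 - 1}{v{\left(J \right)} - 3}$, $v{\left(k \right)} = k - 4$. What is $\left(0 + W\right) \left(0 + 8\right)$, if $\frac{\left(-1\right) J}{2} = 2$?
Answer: $\frac{296}{11} \approx 26.909$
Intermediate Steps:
$J = -4$ ($J = \left(-2\right) 2 = -4$)
$v{\left(k \right)} = -4 + k$ ($v{\left(k \right)} = k - 4 = -4 + k$)
$W = \frac{37}{11}$ ($W = 4 + \frac{8 - 1}{\left(-4 - 4\right) - 3} = 4 + \frac{7}{-8 - 3} = 4 + \frac{7}{-11} = 4 + 7 \left(- \frac{1}{11}\right) = 4 - \frac{7}{11} = \frac{37}{11} \approx 3.3636$)
$\left(0 + W\right) \left(0 + 8\right) = \left(0 + \frac{37}{11}\right) \left(0 + 8\right) = \frac{37}{11} \cdot 8 = \frac{296}{11}$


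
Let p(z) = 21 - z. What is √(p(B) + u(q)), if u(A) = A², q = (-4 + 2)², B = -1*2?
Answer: √39 ≈ 6.2450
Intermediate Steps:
B = -2
q = 4 (q = (-2)² = 4)
√(p(B) + u(q)) = √((21 - 1*(-2)) + 4²) = √((21 + 2) + 16) = √(23 + 16) = √39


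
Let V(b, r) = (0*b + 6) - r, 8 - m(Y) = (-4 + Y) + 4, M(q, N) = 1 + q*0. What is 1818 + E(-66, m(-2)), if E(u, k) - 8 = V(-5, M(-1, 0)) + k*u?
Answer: 1171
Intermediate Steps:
M(q, N) = 1 (M(q, N) = 1 + 0 = 1)
m(Y) = 8 - Y (m(Y) = 8 - ((-4 + Y) + 4) = 8 - Y)
V(b, r) = 6 - r (V(b, r) = (0 + 6) - r = 6 - r)
E(u, k) = 13 + k*u (E(u, k) = 8 + ((6 - 1*1) + k*u) = 8 + ((6 - 1) + k*u) = 8 + (5 + k*u) = 13 + k*u)
1818 + E(-66, m(-2)) = 1818 + (13 + (8 - 1*(-2))*(-66)) = 1818 + (13 + (8 + 2)*(-66)) = 1818 + (13 + 10*(-66)) = 1818 + (13 - 660) = 1818 - 647 = 1171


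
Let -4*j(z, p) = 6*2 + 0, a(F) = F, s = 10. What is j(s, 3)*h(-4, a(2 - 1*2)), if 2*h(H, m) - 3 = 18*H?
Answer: 207/2 ≈ 103.50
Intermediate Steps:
j(z, p) = -3 (j(z, p) = -(6*2 + 0)/4 = -(12 + 0)/4 = -¼*12 = -3)
h(H, m) = 3/2 + 9*H (h(H, m) = 3/2 + (18*H)/2 = 3/2 + 9*H)
j(s, 3)*h(-4, a(2 - 1*2)) = -3*(3/2 + 9*(-4)) = -3*(3/2 - 36) = -3*(-69/2) = 207/2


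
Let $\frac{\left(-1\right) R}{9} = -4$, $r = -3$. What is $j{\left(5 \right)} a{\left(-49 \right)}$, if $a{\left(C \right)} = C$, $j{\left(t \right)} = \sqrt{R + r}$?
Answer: $- 49 \sqrt{33} \approx -281.48$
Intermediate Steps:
$R = 36$ ($R = \left(-9\right) \left(-4\right) = 36$)
$j{\left(t \right)} = \sqrt{33}$ ($j{\left(t \right)} = \sqrt{36 - 3} = \sqrt{33}$)
$j{\left(5 \right)} a{\left(-49 \right)} = \sqrt{33} \left(-49\right) = - 49 \sqrt{33}$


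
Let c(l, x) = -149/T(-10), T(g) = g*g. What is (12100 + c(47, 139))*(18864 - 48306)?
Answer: -17810216571/50 ≈ -3.5620e+8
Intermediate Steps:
T(g) = g²
c(l, x) = -149/100 (c(l, x) = -149/((-10)²) = -149/100)
(12100 + c(47, 139))*(18864 - 48306) = (12100 - 149/100)*(18864 - 48306) = (1209851/100)*(-29442) = -17810216571/50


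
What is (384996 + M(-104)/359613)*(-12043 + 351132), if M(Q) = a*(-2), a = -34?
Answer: 46946725094252824/359613 ≈ 1.3055e+11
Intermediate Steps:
M(Q) = 68 (M(Q) = -34*(-2) = 68)
(384996 + M(-104)/359613)*(-12043 + 351132) = (384996 + 68/359613)*(-12043 + 351132) = (384996 + 68*(1/359613))*339089 = (384996 + 68/359613)*339089 = (138449566616/359613)*339089 = 46946725094252824/359613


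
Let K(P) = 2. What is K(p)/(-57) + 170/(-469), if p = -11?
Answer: -10628/26733 ≈ -0.39756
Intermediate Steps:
K(p)/(-57) + 170/(-469) = 2/(-57) + 170/(-469) = 2*(-1/57) + 170*(-1/469) = -2/57 - 170/469 = -10628/26733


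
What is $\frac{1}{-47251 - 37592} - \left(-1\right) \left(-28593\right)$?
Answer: $- \frac{2425915900}{84843} \approx -28593.0$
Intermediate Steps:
$\frac{1}{-47251 - 37592} - \left(-1\right) \left(-28593\right) = \frac{1}{-84843} - 28593 = - \frac{1}{84843} - 28593 = - \frac{2425915900}{84843}$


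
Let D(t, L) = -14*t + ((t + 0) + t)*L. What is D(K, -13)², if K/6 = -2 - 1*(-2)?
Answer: 0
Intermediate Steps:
K = 0 (K = 6*(-2 - 1*(-2)) = 6*(-2 + 2) = 6*0 = 0)
D(t, L) = -14*t + 2*L*t (D(t, L) = -14*t + (t + t)*L = -14*t + (2*t)*L = -14*t + 2*L*t)
D(K, -13)² = (2*0*(-7 - 13))² = (2*0*(-20))² = 0² = 0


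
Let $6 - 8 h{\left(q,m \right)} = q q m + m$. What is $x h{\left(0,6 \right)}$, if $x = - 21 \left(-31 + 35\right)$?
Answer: $0$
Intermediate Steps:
$h{\left(q,m \right)} = \frac{3}{4} - \frac{m}{8} - \frac{m q^{2}}{8}$ ($h{\left(q,m \right)} = \frac{3}{4} - \frac{q q m + m}{8} = \frac{3}{4} - \frac{q^{2} m + m}{8} = \frac{3}{4} - \frac{m q^{2} + m}{8} = \frac{3}{4} - \frac{m + m q^{2}}{8} = \frac{3}{4} - \left(\frac{m}{8} + \frac{m q^{2}}{8}\right) = \frac{3}{4} - \frac{m}{8} - \frac{m q^{2}}{8}$)
$x = -84$ ($x = \left(-21\right) 4 = -84$)
$x h{\left(0,6 \right)} = - 84 \left(\frac{3}{4} - \frac{3}{4} - \frac{3 \cdot 0^{2}}{4}\right) = - 84 \left(\frac{3}{4} - \frac{3}{4} - \frac{3}{4} \cdot 0\right) = - 84 \left(\frac{3}{4} - \frac{3}{4} + 0\right) = \left(-84\right) 0 = 0$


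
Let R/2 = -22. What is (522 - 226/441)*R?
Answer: -10118944/441 ≈ -22945.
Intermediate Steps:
R = -44 (R = 2*(-22) = -44)
(522 - 226/441)*R = (522 - 226/441)*(-44) = (229976/441)*(-44) = -10118944/441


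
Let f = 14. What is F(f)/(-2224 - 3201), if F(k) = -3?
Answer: 3/5425 ≈ 0.00055300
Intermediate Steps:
F(f)/(-2224 - 3201) = -3/(-2224 - 3201) = -3/(-5425) = -3*(-1/5425) = 3/5425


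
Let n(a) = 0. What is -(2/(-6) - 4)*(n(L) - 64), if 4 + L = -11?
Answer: -832/3 ≈ -277.33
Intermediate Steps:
L = -15 (L = -4 - 11 = -15)
-(2/(-6) - 4)*(n(L) - 64) = -(2/(-6) - 4)*(0 - 64) = -(2*(-⅙) - 4)*(-64) = -(-⅓ - 4)*(-64) = -(-13)*(-64)/3 = -1*832/3 = -832/3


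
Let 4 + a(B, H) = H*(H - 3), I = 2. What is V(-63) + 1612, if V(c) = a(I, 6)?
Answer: 1626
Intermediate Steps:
a(B, H) = -4 + H*(-3 + H) (a(B, H) = -4 + H*(H - 3) = -4 + H*(-3 + H))
V(c) = 14 (V(c) = -4 + 6**2 - 3*6 = -4 + 36 - 18 = 14)
V(-63) + 1612 = 14 + 1612 = 1626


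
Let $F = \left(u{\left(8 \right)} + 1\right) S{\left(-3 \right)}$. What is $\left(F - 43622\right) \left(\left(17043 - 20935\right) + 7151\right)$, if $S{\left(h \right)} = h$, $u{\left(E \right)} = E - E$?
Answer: $-142173875$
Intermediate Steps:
$u{\left(E \right)} = 0$
$F = -3$ ($F = \left(0 + 1\right) \left(-3\right) = 1 \left(-3\right) = -3$)
$\left(F - 43622\right) \left(\left(17043 - 20935\right) + 7151\right) = \left(-3 - 43622\right) \left(\left(17043 - 20935\right) + 7151\right) = - 43625 \left(-3892 + 7151\right) = \left(-43625\right) 3259 = -142173875$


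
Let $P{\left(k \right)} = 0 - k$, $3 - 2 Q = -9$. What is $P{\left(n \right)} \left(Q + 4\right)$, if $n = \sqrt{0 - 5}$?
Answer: $- 10 i \sqrt{5} \approx - 22.361 i$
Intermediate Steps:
$Q = 6$ ($Q = \frac{3}{2} - - \frac{9}{2} = \frac{3}{2} + \frac{9}{2} = 6$)
$n = i \sqrt{5}$ ($n = \sqrt{-5} = i \sqrt{5} \approx 2.2361 i$)
$P{\left(k \right)} = - k$
$P{\left(n \right)} \left(Q + 4\right) = - i \sqrt{5} \left(6 + 4\right) = - i \sqrt{5} \cdot 10 = - 10 i \sqrt{5}$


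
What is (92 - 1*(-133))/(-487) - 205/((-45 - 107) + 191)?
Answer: -108610/18993 ≈ -5.7184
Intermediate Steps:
(92 - 1*(-133))/(-487) - 205/((-45 - 107) + 191) = (92 + 133)*(-1/487) - 205/(-152 + 191) = 225*(-1/487) - 205/39 = -225/487 - 205*1/39 = -225/487 - 205/39 = -108610/18993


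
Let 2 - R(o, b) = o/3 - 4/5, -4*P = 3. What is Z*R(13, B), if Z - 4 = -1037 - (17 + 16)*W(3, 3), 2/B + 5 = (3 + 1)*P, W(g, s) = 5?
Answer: 27554/15 ≈ 1836.9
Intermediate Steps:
P = -¾ (P = -¼*3 = -¾ ≈ -0.75000)
B = -¼ (B = 2/(-5 + (3 + 1)*(-¾)) = 2/(-5 + 4*(-¾)) = 2/(-5 - 3) = 2/(-8) = 2*(-⅛) = -¼ ≈ -0.25000)
R(o, b) = 14/5 - o/3 (R(o, b) = 2 - (o/3 - 4/5) = 2 - (o*(⅓) - 4*⅕) = 2 - (o/3 - ⅘) = 2 - (-⅘ + o/3) = 2 + (⅘ - o/3) = 14/5 - o/3)
Z = -1198 (Z = 4 + (-1037 - (17 + 16)*5) = 4 + (-1037 - 33*5) = 4 + (-1037 - 1*165) = 4 + (-1037 - 165) = 4 - 1202 = -1198)
Z*R(13, B) = -1198*(14/5 - ⅓*13) = -1198*(14/5 - 13/3) = -1198*(-23/15) = 27554/15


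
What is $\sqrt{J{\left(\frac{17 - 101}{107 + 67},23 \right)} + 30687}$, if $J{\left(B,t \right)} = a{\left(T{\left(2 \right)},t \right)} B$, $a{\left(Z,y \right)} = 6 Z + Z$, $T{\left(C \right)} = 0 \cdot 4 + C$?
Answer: $\frac{\sqrt{25802083}}{29} \approx 175.16$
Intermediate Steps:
$T{\left(C \right)} = C$ ($T{\left(C \right)} = 0 + C = C$)
$a{\left(Z,y \right)} = 7 Z$
$J{\left(B,t \right)} = 14 B$ ($J{\left(B,t \right)} = 7 \cdot 2 B = 14 B$)
$\sqrt{J{\left(\frac{17 - 101}{107 + 67},23 \right)} + 30687} = \sqrt{14 \frac{17 - 101}{107 + 67} + 30687} = \sqrt{14 \left(- \frac{84}{174}\right) + 30687} = \sqrt{14 \left(\left(-84\right) \frac{1}{174}\right) + 30687} = \sqrt{14 \left(- \frac{14}{29}\right) + 30687} = \sqrt{- \frac{196}{29} + 30687} = \sqrt{\frac{889727}{29}} = \frac{\sqrt{25802083}}{29}$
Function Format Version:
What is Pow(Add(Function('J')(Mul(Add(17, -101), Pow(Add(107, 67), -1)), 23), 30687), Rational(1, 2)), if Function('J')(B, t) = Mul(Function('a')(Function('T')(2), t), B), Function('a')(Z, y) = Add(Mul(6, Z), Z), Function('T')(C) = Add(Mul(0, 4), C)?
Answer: Mul(Rational(1, 29), Pow(25802083, Rational(1, 2))) ≈ 175.16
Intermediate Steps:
Function('T')(C) = C (Function('T')(C) = Add(0, C) = C)
Function('a')(Z, y) = Mul(7, Z)
Function('J')(B, t) = Mul(14, B) (Function('J')(B, t) = Mul(Mul(7, 2), B) = Mul(14, B))
Pow(Add(Function('J')(Mul(Add(17, -101), Pow(Add(107, 67), -1)), 23), 30687), Rational(1, 2)) = Pow(Add(Mul(14, Mul(Add(17, -101), Pow(Add(107, 67), -1))), 30687), Rational(1, 2)) = Pow(Add(Mul(14, Mul(-84, Pow(174, -1))), 30687), Rational(1, 2)) = Pow(Add(Mul(14, Mul(-84, Rational(1, 174))), 30687), Rational(1, 2)) = Pow(Add(Mul(14, Rational(-14, 29)), 30687), Rational(1, 2)) = Pow(Add(Rational(-196, 29), 30687), Rational(1, 2)) = Pow(Rational(889727, 29), Rational(1, 2)) = Mul(Rational(1, 29), Pow(25802083, Rational(1, 2)))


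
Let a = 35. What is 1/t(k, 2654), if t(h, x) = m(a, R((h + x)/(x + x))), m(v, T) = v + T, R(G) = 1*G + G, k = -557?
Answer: 2654/94987 ≈ 0.027941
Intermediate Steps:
R(G) = 2*G (R(G) = G + G = 2*G)
m(v, T) = T + v
t(h, x) = 35 + (h + x)/x (t(h, x) = 2*((h + x)/(x + x)) + 35 = 2*((h + x)/((2*x))) + 35 = 2*((h + x)*(1/(2*x))) + 35 = 2*((h + x)/(2*x)) + 35 = (h + x)/x + 35 = 35 + (h + x)/x)
1/t(k, 2654) = 1/(36 - 557/2654) = 1/(94987/2654) = 2654/94987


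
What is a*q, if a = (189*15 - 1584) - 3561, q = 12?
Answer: -27720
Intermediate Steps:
a = -2310 (a = (2835 - 1584) - 3561 = 1251 - 3561 = -2310)
a*q = -2310*12 = -27720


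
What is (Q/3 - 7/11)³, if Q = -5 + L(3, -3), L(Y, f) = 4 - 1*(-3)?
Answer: 1/35937 ≈ 2.7826e-5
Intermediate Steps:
L(Y, f) = 7 (L(Y, f) = 4 + 3 = 7)
Q = 2 (Q = -5 + 7 = 2)
(Q/3 - 7/11)³ = (2/3 - 7/11)³ = (2*(⅓) - 7*1/11)³ = (⅔ - 7/11)³ = (1/33)³ = 1/35937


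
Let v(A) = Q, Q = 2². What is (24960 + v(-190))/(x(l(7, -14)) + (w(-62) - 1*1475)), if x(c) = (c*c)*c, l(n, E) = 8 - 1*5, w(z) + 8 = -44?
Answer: -6241/375 ≈ -16.643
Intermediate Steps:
w(z) = -52 (w(z) = -8 - 44 = -52)
Q = 4
v(A) = 4
l(n, E) = 3 (l(n, E) = 8 - 5 = 3)
x(c) = c³ (x(c) = c²*c = c³)
(24960 + v(-190))/(x(l(7, -14)) + (w(-62) - 1*1475)) = (24960 + 4)/(3³ + (-52 - 1*1475)) = 24964/(27 + (-52 - 1475)) = 24964/(27 - 1527) = 24964/(-1500) = 24964*(-1/1500) = -6241/375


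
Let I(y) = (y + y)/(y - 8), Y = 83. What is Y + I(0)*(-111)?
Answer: 83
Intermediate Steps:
I(y) = 2*y/(-8 + y) (I(y) = (2*y)/(-8 + y) = 2*y/(-8 + y))
Y + I(0)*(-111) = 83 + (2*0/(-8 + 0))*(-111) = 83 + (2*0/(-8))*(-111) = 83 + (2*0*(-⅛))*(-111) = 83 + 0*(-111) = 83 + 0 = 83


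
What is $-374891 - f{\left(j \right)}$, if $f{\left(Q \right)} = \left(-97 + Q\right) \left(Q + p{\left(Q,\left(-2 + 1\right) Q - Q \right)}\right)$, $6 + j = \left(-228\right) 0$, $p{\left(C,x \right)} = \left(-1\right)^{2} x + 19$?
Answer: $-372316$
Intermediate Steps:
$p{\left(C,x \right)} = 19 + x$ ($p{\left(C,x \right)} = 1 x + 19 = x + 19 = 19 + x$)
$j = -6$ ($j = -6 - 0 = -6 + 0 = -6$)
$f{\left(Q \right)} = \left(-97 + Q\right) \left(19 - Q\right)$ ($f{\left(Q \right)} = \left(-97 + Q\right) \left(Q + \left(19 + \left(\left(-2 + 1\right) Q - Q\right)\right)\right) = \left(-97 + Q\right) \left(Q + \left(19 - 2 Q\right)\right) = \left(-97 + Q\right) \left(Q - \left(-19 + 2 Q\right)\right) = \left(-97 + Q\right) \left(19 - Q\right)$)
$-374891 - f{\left(j \right)} = -374891 - \left(-1843 - \left(-6\right)^{2} + 116 \left(-6\right)\right) = -374891 - \left(-1843 - 36 - 696\right) = -374891 - -2575 = -374891 + 2575 = -372316$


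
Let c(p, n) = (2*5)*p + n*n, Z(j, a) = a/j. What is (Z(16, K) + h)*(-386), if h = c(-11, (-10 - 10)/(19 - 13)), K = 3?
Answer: 2743109/72 ≈ 38099.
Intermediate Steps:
c(p, n) = n² + 10*p (c(p, n) = 10*p + n² = n² + 10*p)
h = -890/9 (h = ((-10 - 10)/(19 - 13))² + 10*(-11) = (-20/6)² - 110 = (-20*⅙)² - 110 = (-10/3)² - 110 = 100/9 - 110 = -890/9 ≈ -98.889)
(Z(16, K) + h)*(-386) = (3/16 - 890/9)*(-386) = -14213/144*(-386) = 2743109/72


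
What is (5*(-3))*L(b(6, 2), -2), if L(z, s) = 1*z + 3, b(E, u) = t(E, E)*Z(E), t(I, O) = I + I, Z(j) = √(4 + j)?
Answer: -45 - 180*√10 ≈ -614.21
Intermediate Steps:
t(I, O) = 2*I
b(E, u) = 2*E*√(4 + E) (b(E, u) = (2*E)*√(4 + E) = 2*E*√(4 + E))
L(z, s) = 3 + z (L(z, s) = z + 3 = 3 + z)
(5*(-3))*L(b(6, 2), -2) = (5*(-3))*(3 + 2*6*√(4 + 6)) = -15*(3 + 2*6*√10) = -15*(3 + 12*√10) = -45 - 180*√10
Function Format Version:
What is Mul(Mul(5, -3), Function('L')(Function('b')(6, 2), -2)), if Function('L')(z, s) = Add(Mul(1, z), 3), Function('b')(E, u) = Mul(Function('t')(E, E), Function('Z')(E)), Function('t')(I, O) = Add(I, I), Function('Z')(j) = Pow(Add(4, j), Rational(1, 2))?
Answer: Add(-45, Mul(-180, Pow(10, Rational(1, 2)))) ≈ -614.21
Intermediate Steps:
Function('t')(I, O) = Mul(2, I)
Function('b')(E, u) = Mul(2, E, Pow(Add(4, E), Rational(1, 2))) (Function('b')(E, u) = Mul(Mul(2, E), Pow(Add(4, E), Rational(1, 2))) = Mul(2, E, Pow(Add(4, E), Rational(1, 2))))
Function('L')(z, s) = Add(3, z) (Function('L')(z, s) = Add(z, 3) = Add(3, z))
Mul(Mul(5, -3), Function('L')(Function('b')(6, 2), -2)) = Mul(Mul(5, -3), Add(3, Mul(2, 6, Pow(Add(4, 6), Rational(1, 2))))) = Mul(-15, Add(3, Mul(2, 6, Pow(10, Rational(1, 2))))) = Mul(-15, Add(3, Mul(12, Pow(10, Rational(1, 2))))) = Add(-45, Mul(-180, Pow(10, Rational(1, 2))))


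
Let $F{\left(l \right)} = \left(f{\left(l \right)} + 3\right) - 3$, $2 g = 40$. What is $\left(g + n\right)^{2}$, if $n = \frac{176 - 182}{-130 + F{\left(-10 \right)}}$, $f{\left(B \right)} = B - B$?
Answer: $\frac{1697809}{4225} \approx 401.85$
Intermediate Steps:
$f{\left(B \right)} = 0$
$g = 20$ ($g = \frac{1}{2} \cdot 40 = 20$)
$F{\left(l \right)} = 0$ ($F{\left(l \right)} = \left(0 + 3\right) - 3 = 3 - 3 = 0$)
$n = \frac{3}{65}$ ($n = \frac{176 - 182}{-130 + 0} = - \frac{6}{-130} = \left(-6\right) \left(- \frac{1}{130}\right) = \frac{3}{65} \approx 0.046154$)
$\left(g + n\right)^{2} = \left(20 + \frac{3}{65}\right)^{2} = \left(\frac{1303}{65}\right)^{2} = \frac{1697809}{4225}$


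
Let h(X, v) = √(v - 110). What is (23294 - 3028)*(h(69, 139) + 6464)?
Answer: 130999424 + 20266*√29 ≈ 1.3111e+8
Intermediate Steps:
h(X, v) = √(-110 + v)
(23294 - 3028)*(h(69, 139) + 6464) = (23294 - 3028)*(√(-110 + 139) + 6464) = 20266*(√29 + 6464) = 20266*(6464 + √29) = 130999424 + 20266*√29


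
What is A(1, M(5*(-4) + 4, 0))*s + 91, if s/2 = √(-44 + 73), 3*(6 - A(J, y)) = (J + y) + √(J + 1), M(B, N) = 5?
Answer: 91 + 2*√29*(12 - √2)/3 ≈ 129.00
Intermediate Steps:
A(J, y) = 6 - J/3 - y/3 - √(1 + J)/3 (A(J, y) = 6 - ((J + y) + √(J + 1))/3 = 6 - ((J + y) + √(1 + J))/3 = 6 - (J + y + √(1 + J))/3 = 6 + (-J/3 - y/3 - √(1 + J)/3) = 6 - J/3 - y/3 - √(1 + J)/3)
s = 2*√29 (s = 2*√(-44 + 73) = 2*√29 ≈ 10.770)
A(1, M(5*(-4) + 4, 0))*s + 91 = (6 - ⅓*1 - ⅓*5 - √(1 + 1)/3)*(2*√29) + 91 = (6 - ⅓ - 5/3 - √2/3)*(2*√29) + 91 = (4 - √2/3)*(2*√29) + 91 = 2*√29*(4 - √2/3) + 91 = 91 + 2*√29*(4 - √2/3)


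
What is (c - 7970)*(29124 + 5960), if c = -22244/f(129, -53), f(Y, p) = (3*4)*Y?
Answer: -108407840884/387 ≈ -2.8012e+8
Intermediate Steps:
f(Y, p) = 12*Y
c = -5561/387 (c = -22244/(12*129) = -22244/1548 = -22244*1/1548 = -5561/387 ≈ -14.370)
(c - 7970)*(29124 + 5960) = (-5561/387 - 7970)*(29124 + 5960) = -3089951/387*35084 = -108407840884/387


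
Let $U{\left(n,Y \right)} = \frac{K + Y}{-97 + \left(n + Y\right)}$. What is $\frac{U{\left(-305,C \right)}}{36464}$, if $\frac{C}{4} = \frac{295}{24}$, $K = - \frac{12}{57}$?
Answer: $- \frac{5581}{1466691472} \approx -3.8052 \cdot 10^{-6}$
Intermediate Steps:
$K = - \frac{4}{19}$ ($K = \left(-12\right) \frac{1}{57} = - \frac{4}{19} \approx -0.21053$)
$C = \frac{295}{6}$ ($C = 4 \cdot \frac{295}{24} = \frac{295}{6} \approx 49.167$)
$U{\left(n,Y \right)} = \frac{- \frac{4}{19} + Y}{-97 + Y + n}$ ($U{\left(n,Y \right)} = \frac{- \frac{4}{19} + Y}{-97 + \left(n + Y\right)} = \frac{- \frac{4}{19} + Y}{-97 + \left(Y + n\right)} = \frac{- \frac{4}{19} + Y}{-97 + Y + n}$)
$\frac{U{\left(-305,C \right)}}{36464} = \frac{\frac{1}{-97 + \frac{295}{6} - 305} \left(- \frac{4}{19} + \frac{295}{6}\right)}{36464} = \frac{1}{- \frac{2117}{6}} \cdot \frac{5581}{114} \cdot \frac{1}{36464} = \left(- \frac{6}{2117}\right) \frac{5581}{114} \cdot \frac{1}{36464} = \left(- \frac{5581}{40223}\right) \frac{1}{36464} = - \frac{5581}{1466691472}$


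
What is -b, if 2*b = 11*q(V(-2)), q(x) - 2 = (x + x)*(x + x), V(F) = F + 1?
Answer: -33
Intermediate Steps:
V(F) = 1 + F
q(x) = 2 + 4*x² (q(x) = 2 + (x + x)*(x + x) = 2 + (2*x)*(2*x) = 2 + 4*x²)
b = 33 (b = (11*(2 + 4*(1 - 2)²))/2 = (11*(2 + 4*(-1)²))/2 = (11*(2 + 4*1))/2 = (11*(2 + 4))/2 = (11*6)/2 = (½)*66 = 33)
-b = -1*33 = -33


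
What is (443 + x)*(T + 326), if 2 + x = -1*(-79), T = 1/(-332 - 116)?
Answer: 9493055/56 ≈ 1.6952e+5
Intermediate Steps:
T = -1/448 (T = 1/(-448) = -1/448 ≈ -0.0022321)
x = 77 (x = -2 - 1*(-79) = -2 + 79 = 77)
(443 + x)*(T + 326) = (443 + 77)*(-1/448 + 326) = 520*(146047/448) = 9493055/56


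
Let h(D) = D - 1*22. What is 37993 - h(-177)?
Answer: 38192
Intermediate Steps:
h(D) = -22 + D (h(D) = D - 22 = -22 + D)
37993 - h(-177) = 37993 - (-22 - 177) = 37993 - 1*(-199) = 37993 + 199 = 38192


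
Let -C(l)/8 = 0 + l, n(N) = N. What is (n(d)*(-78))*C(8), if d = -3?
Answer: -14976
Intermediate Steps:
C(l) = -8*l (C(l) = -8*(0 + l) = -8*l)
(n(d)*(-78))*C(8) = (-3*(-78))*(-8*8) = 234*(-64) = -14976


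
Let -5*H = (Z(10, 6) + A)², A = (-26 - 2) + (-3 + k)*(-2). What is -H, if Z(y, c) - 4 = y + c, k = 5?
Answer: 144/5 ≈ 28.800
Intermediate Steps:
Z(y, c) = 4 + c + y (Z(y, c) = 4 + (y + c) = 4 + (c + y) = 4 + c + y)
A = -32 (A = (-26 - 2) + (-3 + 5)*(-2) = -28 + 2*(-2) = -28 - 4 = -32)
H = -144/5 (H = -((4 + 6 + 10) - 32)²/5 = -(20 - 32)²/5 = -⅕*(-12)² = -⅕*144 = -144/5 ≈ -28.800)
-H = -1*(-144/5) = 144/5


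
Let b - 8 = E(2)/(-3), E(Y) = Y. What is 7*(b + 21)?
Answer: 595/3 ≈ 198.33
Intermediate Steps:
b = 22/3 (b = 8 + 2/(-3) = 8 + 2*(-1/3) = 8 - 2/3 = 22/3 ≈ 7.3333)
7*(b + 21) = 7*(22/3 + 21) = 7*(85/3) = 595/3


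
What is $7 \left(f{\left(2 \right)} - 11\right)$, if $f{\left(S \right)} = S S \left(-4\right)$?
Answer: $-189$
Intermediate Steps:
$f{\left(S \right)} = - 4 S^{2}$ ($f{\left(S \right)} = S^{2} \left(-4\right) = - 4 S^{2}$)
$7 \left(f{\left(2 \right)} - 11\right) = 7 \left(- 4 \cdot 2^{2} - 11\right) = 7 \left(\left(-4\right) 4 - 11\right) = 7 \left(-16 - 11\right) = 7 \left(-27\right) = -189$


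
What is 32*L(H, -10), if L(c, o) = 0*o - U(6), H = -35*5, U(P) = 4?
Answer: -128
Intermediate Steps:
H = -175 (H = -7*25 = -175)
L(c, o) = -4 (L(c, o) = 0*o - 1*4 = 0 - 4 = -4)
32*L(H, -10) = 32*(-4) = -128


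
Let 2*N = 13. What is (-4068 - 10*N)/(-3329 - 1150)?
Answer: 4133/4479 ≈ 0.92275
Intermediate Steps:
N = 13/2 (N = (1/2)*13 = 13/2 ≈ 6.5000)
(-4068 - 10*N)/(-3329 - 1150) = (-4068 - 10*13/2)/(-3329 - 1150) = (-4068 - 65)/(-4479) = -4133*(-1/4479) = 4133/4479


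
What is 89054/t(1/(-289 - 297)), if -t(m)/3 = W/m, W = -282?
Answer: -44527/247878 ≈ -0.17963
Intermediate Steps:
t(m) = 846/m (t(m) = -(-846)/m = 846/m)
89054/t(1/(-289 - 297)) = 89054/((846/(1/(-289 - 297)))) = 89054/((846/(1/(-586)))) = 89054/((846/(-1/586))) = 89054/((846*(-586))) = 89054/(-495756) = 89054*(-1/495756) = -44527/247878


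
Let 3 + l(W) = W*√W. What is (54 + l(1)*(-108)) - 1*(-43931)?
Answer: 44201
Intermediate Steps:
l(W) = -3 + W^(3/2) (l(W) = -3 + W*√W = -3 + W^(3/2))
(54 + l(1)*(-108)) - 1*(-43931) = (54 + (-3 + 1^(3/2))*(-108)) - 1*(-43931) = (54 + (-3 + 1)*(-108)) + 43931 = (54 - 2*(-108)) + 43931 = (54 + 216) + 43931 = 270 + 43931 = 44201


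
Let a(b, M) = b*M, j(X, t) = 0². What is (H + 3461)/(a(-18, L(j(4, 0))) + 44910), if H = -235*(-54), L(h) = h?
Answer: 16151/44910 ≈ 0.35963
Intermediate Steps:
j(X, t) = 0
H = 12690
a(b, M) = M*b
(H + 3461)/(a(-18, L(j(4, 0))) + 44910) = (12690 + 3461)/(0*(-18) + 44910) = 16151/(0 + 44910) = 16151/44910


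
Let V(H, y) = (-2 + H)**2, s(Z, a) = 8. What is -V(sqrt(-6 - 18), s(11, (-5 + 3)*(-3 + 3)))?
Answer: 20 + 8*I*sqrt(6) ≈ 20.0 + 19.596*I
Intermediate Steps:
-V(sqrt(-6 - 18), s(11, (-5 + 3)*(-3 + 3))) = -(-2 + sqrt(-6 - 18))**2 = -(-2 + sqrt(-24))**2 = -(-2 + 2*I*sqrt(6))**2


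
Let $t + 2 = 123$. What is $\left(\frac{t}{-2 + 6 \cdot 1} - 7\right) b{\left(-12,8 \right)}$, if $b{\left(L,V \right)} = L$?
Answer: $-279$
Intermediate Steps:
$t = 121$ ($t = -2 + 123 = 121$)
$\left(\frac{t}{-2 + 6 \cdot 1} - 7\right) b{\left(-12,8 \right)} = \left(\frac{121}{-2 + 6 \cdot 1} - 7\right) \left(-12\right) = \left(\frac{121}{-2 + 6} - 7\right) \left(-12\right) = \left(\frac{121}{4} - 7\right) \left(-12\right) = \frac{93}{4} \left(-12\right) = -279$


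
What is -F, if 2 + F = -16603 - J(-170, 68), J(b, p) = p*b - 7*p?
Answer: 4569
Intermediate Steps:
J(b, p) = -7*p + b*p (J(b, p) = b*p - 7*p = -7*p + b*p)
F = -4569 (F = -2 + (-16603 - 68*(-7 - 170)) = -2 + (-16603 - 68*(-177)) = -2 + (-16603 - 1*(-12036)) = -2 + (-16603 + 12036) = -2 - 4567 = -4569)
-F = -1*(-4569) = 4569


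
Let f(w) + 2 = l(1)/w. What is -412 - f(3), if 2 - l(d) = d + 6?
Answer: -1225/3 ≈ -408.33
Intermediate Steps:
l(d) = -4 - d (l(d) = 2 - (d + 6) = 2 - (6 + d) = 2 + (-6 - d) = -4 - d)
f(w) = -2 - 5/w (f(w) = -2 + (-4 - 1*1)/w = -2 + (-4 - 1)/w = -2 - 5/w)
-412 - f(3) = -412 - (-2 - 5/3) = -412 - 1*(-11/3) = -412 + 11/3 = -1225/3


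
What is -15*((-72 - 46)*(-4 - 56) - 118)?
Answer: -104430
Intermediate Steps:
-15*((-72 - 46)*(-4 - 56) - 118) = -15*(-118*(-60) - 118) = -15*(7080 - 118) = -15*6962 = -104430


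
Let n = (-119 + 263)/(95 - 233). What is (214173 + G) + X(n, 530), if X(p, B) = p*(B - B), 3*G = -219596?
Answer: 422923/3 ≈ 1.4097e+5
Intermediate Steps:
G = -219596/3 (G = (⅓)*(-219596) = -219596/3 ≈ -73199.)
n = -24/23 (n = 144/(-138) = 144*(-1/138) = -24/23 ≈ -1.0435)
X(p, B) = 0 (X(p, B) = p*0 = 0)
(214173 + G) + X(n, 530) = (214173 - 219596/3) + 0 = 422923/3 + 0 = 422923/3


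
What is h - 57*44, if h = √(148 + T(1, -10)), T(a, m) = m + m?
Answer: -2508 + 8*√2 ≈ -2496.7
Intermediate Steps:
T(a, m) = 2*m
h = 8*√2 (h = √(148 + 2*(-10)) = √(148 - 20) = √128 = 8*√2 ≈ 11.314)
h - 57*44 = 8*√2 - 57*44 = 8*√2 - 2508 = -2508 + 8*√2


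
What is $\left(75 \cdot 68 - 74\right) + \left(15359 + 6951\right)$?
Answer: $27336$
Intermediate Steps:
$\left(75 \cdot 68 - 74\right) + \left(15359 + 6951\right) = \left(5100 - 74\right) + 22310 = 5026 + 22310 = 27336$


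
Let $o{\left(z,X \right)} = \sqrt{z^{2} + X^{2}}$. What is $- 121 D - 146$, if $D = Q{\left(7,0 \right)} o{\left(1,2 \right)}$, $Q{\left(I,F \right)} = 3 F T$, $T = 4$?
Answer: $-146$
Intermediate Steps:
$Q{\left(I,F \right)} = 12 F$ ($Q{\left(I,F \right)} = 3 F 4 = 12 F$)
$o{\left(z,X \right)} = \sqrt{X^{2} + z^{2}}$
$D = 0$ ($D = 12 \cdot 0 \sqrt{2^{2} + 1^{2}} = 0 \sqrt{4 + 1} = 0 \sqrt{5} = 0$)
$- 121 D - 146 = \left(-121\right) 0 - 146 = 0 - 146 = -146$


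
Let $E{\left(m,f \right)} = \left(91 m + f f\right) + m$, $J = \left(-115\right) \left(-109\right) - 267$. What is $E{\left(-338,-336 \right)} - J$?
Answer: $69532$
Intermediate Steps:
$J = 12268$ ($J = 12535 - 267 = 12268$)
$E{\left(m,f \right)} = f^{2} + 92 m$ ($E{\left(m,f \right)} = \left(91 m + f^{2}\right) + m = \left(f^{2} + 91 m\right) + m = f^{2} + 92 m$)
$E{\left(-338,-336 \right)} - J = \left(\left(-336\right)^{2} + 92 \left(-338\right)\right) - 12268 = \left(112896 - 31096\right) - 12268 = 81800 - 12268 = 69532$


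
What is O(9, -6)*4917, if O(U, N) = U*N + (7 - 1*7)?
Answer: -265518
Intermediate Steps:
O(U, N) = N*U (O(U, N) = N*U + (7 - 7) = N*U + 0 = N*U)
O(9, -6)*4917 = -6*9*4917 = -54*4917 = -265518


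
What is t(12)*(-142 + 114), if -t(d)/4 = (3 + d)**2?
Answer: 25200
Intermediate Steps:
t(d) = -4*(3 + d)**2
t(12)*(-142 + 114) = (-4*(3 + 12)**2)*(-142 + 114) = -4*15**2*(-28) = -4*225*(-28) = -900*(-28) = 25200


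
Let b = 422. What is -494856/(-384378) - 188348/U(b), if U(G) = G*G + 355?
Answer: 2650797040/11431337657 ≈ 0.23189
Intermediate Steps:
U(G) = 355 + G² (U(G) = G² + 355 = 355 + G²)
-494856/(-384378) - 188348/U(b) = -494856/(-384378) - 188348/(355 + 422²) = -494856*(-1/384378) - 188348/(355 + 178084) = 82476/64063 - 188348/178439 = 2650797040/11431337657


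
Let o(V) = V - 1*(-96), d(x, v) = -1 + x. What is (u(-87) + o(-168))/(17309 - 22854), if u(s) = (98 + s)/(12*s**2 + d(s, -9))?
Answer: 6533269/503153300 ≈ 0.012985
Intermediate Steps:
o(V) = 96 + V (o(V) = V + 96 = 96 + V)
u(s) = (98 + s)/(-1 + s + 12*s**2) (u(s) = (98 + s)/(12*s**2 + (-1 + s)) = (98 + s)/(-1 + s + 12*s**2))
(u(-87) + o(-168))/(17309 - 22854) = ((98 - 87)/(-1 - 87 + 12*(-87)**2) + (96 - 168))/(17309 - 22854) = (11/(-1 - 87 + 12*7569) - 72)/(-5545) = (11/(-1 - 87 + 90828) - 72)*(-1/5545) = (11/90740 - 72)*(-1/5545) = -6533269/90740*(-1/5545) = 6533269/503153300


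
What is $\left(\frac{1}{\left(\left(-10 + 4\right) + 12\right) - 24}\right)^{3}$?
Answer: $- \frac{1}{5832} \approx -0.00017147$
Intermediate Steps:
$\left(\frac{1}{\left(\left(-10 + 4\right) + 12\right) - 24}\right)^{3} = \left(\frac{1}{\left(-6 + 12\right) - 24}\right)^{3} = \left(\frac{1}{6 - 24}\right)^{3} = \left(\frac{1}{-18}\right)^{3} = \left(- \frac{1}{18}\right)^{3} = - \frac{1}{5832}$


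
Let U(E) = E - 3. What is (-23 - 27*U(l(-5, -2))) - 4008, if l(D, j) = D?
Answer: -3815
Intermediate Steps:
U(E) = -3 + E
(-23 - 27*U(l(-5, -2))) - 4008 = (-23 - 27*(-3 - 5)) - 4008 = (-23 - 27*(-8)) - 4008 = (-23 + 216) - 4008 = 193 - 4008 = -3815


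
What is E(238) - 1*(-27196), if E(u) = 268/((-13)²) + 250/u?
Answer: 546991773/20111 ≈ 27199.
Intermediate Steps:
E(u) = 268/169 + 250/u
E(238) - 1*(-27196) = (268/169 + 250/238) - 1*(-27196) = (268/169 + 250*(1/238)) + 27196 = (268/169 + 125/119) + 27196 = 53017/20111 + 27196 = 546991773/20111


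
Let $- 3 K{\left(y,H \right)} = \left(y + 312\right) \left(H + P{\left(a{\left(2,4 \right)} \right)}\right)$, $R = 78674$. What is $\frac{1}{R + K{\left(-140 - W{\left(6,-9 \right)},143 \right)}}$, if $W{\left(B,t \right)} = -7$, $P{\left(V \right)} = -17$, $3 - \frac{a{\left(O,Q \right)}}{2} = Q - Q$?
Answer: $\frac{1}{71156} \approx 1.4054 \cdot 10^{-5}$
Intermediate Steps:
$a{\left(O,Q \right)} = 6$ ($a{\left(O,Q \right)} = 6 - 2 \left(Q - Q\right) = 6 - 0 = 6 + 0 = 6$)
$K{\left(y,H \right)} = - \frac{\left(-17 + H\right) \left(312 + y\right)}{3}$ ($K{\left(y,H \right)} = - \frac{\left(y + 312\right) \left(H - 17\right)}{3} = - \frac{\left(312 + y\right) \left(-17 + H\right)}{3} = - \frac{\left(-17 + H\right) \left(312 + y\right)}{3}$)
$\frac{1}{R + K{\left(-140 - W{\left(6,-9 \right)},143 \right)}} = \frac{1}{78674 + \left(1768 - 14872 + \frac{17 \left(-140 - -7\right)}{3} - \frac{143 \left(-140 - -7\right)}{3}\right)} = \frac{1}{78674 + \left(1768 - 14872 + \frac{17 \left(-140 + 7\right)}{3} - \frac{143 \left(-140 + 7\right)}{3}\right)} = \frac{1}{78674 + \left(1768 - 14872 + \frac{17}{3} \left(-133\right) - \frac{143}{3} \left(-133\right)\right)} = \frac{1}{78674 + \left(1768 - 14872 - \frac{2261}{3} + \frac{19019}{3}\right)} = \frac{1}{78674 - 7518} = \frac{1}{71156}$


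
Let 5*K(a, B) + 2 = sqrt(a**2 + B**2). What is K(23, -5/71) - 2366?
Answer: -11832/5 + sqrt(2666714)/355 ≈ -2361.8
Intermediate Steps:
K(a, B) = -2/5 + sqrt(B**2 + a**2)/5 (K(a, B) = -2/5 + sqrt(a**2 + B**2)/5 = -2/5 + sqrt(B**2 + a**2)/5)
K(23, -5/71) - 2366 = (-2/5 + sqrt((-5/71)**2 + 23**2)/5) - 2366 = (-2/5 + sqrt((-5*1/71)**2 + 529)/5) - 2366 = (-2/5 + sqrt((-5/71)**2 + 529)/5) - 2366 = (-2/5 + sqrt(25/5041 + 529)/5) - 2366 = (-2/5 + sqrt(2666714/5041)/5) - 2366 = (-2/5 + (sqrt(2666714)/71)/5) - 2366 = (-2/5 + sqrt(2666714)/355) - 2366 = -11832/5 + sqrt(2666714)/355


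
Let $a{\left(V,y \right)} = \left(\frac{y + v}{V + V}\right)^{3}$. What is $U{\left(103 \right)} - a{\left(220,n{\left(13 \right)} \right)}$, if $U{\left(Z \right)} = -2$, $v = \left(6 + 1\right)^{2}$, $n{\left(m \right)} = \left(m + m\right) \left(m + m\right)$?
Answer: $- \frac{4411569}{681472} \approx -6.4736$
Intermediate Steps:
$n{\left(m \right)} = 4 m^{2}$ ($n{\left(m \right)} = 2 m 2 m = 4 m^{2}$)
$v = 49$ ($v = 7^{2} = 49$)
$a{\left(V,y \right)} = \frac{\left(49 + y\right)^{3}}{8 V^{3}}$ ($a{\left(V,y \right)} = \left(\frac{y + 49}{V + V}\right)^{3} = \left(\frac{49 + y}{2 V}\right)^{3} = \frac{\left(49 + y\right)^{3}}{8 V^{3}}$)
$U{\left(103 \right)} - a{\left(220,n{\left(13 \right)} \right)} = -2 - \frac{\left(49 + 4 \cdot 13^{2}\right)^{3}}{8 \cdot 10648000} = -2 - \frac{1}{8} \cdot \frac{1}{10648000} \left(49 + 4 \cdot 169\right)^{3} = -2 - \frac{1}{8} \cdot \frac{1}{10648000} \left(49 + 676\right)^{3} = -2 - \frac{1}{8} \cdot \frac{1}{10648000} \cdot 725^{3} = -2 - \frac{1}{8} \cdot \frac{1}{10648000} \cdot 381078125 = -2 - \frac{3048625}{681472} = - \frac{4411569}{681472}$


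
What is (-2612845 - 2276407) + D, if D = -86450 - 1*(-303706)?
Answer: -4671996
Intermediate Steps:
D = 217256 (D = -86450 + 303706 = 217256)
(-2612845 - 2276407) + D = (-2612845 - 2276407) + 217256 = -4889252 + 217256 = -4671996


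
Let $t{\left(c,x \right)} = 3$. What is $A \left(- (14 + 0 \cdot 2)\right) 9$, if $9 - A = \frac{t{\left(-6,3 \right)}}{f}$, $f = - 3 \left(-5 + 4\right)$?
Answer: $-1008$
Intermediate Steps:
$f = 3$ ($f = \left(-3\right) \left(-1\right) = 3$)
$A = 8$ ($A = 9 - \frac{3}{3} = 9 - 3 \cdot \frac{1}{3} = 9 - 1 = 8$)
$A \left(- (14 + 0 \cdot 2)\right) 9 = 8 \left(- (14 + 0 \cdot 2)\right) 9 = 8 \left(- (14 + 0)\right) 9 = 8 \left(\left(-1\right) 14\right) 9 = 8 \left(-14\right) 9 = \left(-112\right) 9 = -1008$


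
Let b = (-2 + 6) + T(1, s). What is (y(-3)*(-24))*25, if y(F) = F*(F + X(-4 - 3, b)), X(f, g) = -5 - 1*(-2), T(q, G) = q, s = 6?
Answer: -10800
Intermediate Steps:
b = 5 (b = (-2 + 6) + 1 = 4 + 1 = 5)
X(f, g) = -3 (X(f, g) = -5 + 2 = -3)
y(F) = F*(-3 + F) (y(F) = F*(F - 3) = F*(-3 + F))
(y(-3)*(-24))*25 = (-3*(-3 - 3)*(-24))*25 = (-3*(-6)*(-24))*25 = (18*(-24))*25 = -432*25 = -10800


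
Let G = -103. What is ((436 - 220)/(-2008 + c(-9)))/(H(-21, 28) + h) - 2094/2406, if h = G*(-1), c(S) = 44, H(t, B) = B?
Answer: -22469683/25792721 ≈ -0.87116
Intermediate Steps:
h = 103 (h = -103*(-1) = 103)
((436 - 220)/(-2008 + c(-9)))/(H(-21, 28) + h) - 2094/2406 = ((436 - 220)/(-2008 + 44))/(28 + 103) - 2094/2406 = (216/(-1964))/131 - 2094*1/2406 = (216*(-1/1964))*(1/131) - 349/401 = -54/491*1/131 - 349/401 = -54/64321 - 349/401 = -22469683/25792721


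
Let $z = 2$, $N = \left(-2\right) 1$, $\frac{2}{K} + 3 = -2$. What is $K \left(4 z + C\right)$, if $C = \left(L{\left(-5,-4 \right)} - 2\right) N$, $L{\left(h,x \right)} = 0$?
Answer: $- \frac{24}{5} \approx -4.8$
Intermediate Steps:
$K = - \frac{2}{5}$ ($K = \frac{2}{-3 - 2} = \frac{2}{-5} = 2 \left(- \frac{1}{5}\right) = - \frac{2}{5} \approx -0.4$)
$N = -2$
$C = 4$ ($C = \left(0 - 2\right) \left(-2\right) = \left(-2\right) \left(-2\right) = 4$)
$K \left(4 z + C\right) = - \frac{2 \left(4 \cdot 2 + 4\right)}{5} = - \frac{2 \left(8 + 4\right)}{5} = \left(- \frac{2}{5}\right) 12 = - \frac{24}{5}$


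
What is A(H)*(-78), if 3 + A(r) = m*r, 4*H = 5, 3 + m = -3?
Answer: 819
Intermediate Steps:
m = -6 (m = -3 - 3 = -6)
H = 5/4 (H = (¼)*5 = 5/4 ≈ 1.2500)
A(r) = -3 - 6*r
A(H)*(-78) = (-3 - 6*5/4)*(-78) = (-3 - 15/2)*(-78) = -21/2*(-78) = 819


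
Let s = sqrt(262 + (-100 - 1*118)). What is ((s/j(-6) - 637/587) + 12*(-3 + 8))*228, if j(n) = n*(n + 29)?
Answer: 7884924/587 - 76*sqrt(11)/23 ≈ 13422.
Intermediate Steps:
s = 2*sqrt(11) (s = sqrt(262 + (-100 - 118)) = sqrt(262 - 218) = sqrt(44) = 2*sqrt(11) ≈ 6.6332)
j(n) = n*(29 + n)
((s/j(-6) - 637/587) + 12*(-3 + 8))*228 = (((2*sqrt(11))/((-6*(29 - 6))) - 637/587) + 12*(-3 + 8))*228 = (((2*sqrt(11))/((-6*23)) - 637*1/587) + 12*5)*228 = (((2*sqrt(11))/(-138) - 637/587) + 60)*228 = (((2*sqrt(11))*(-1/138) - 637/587) + 60)*228 = ((-sqrt(11)/69 - 637/587) + 60)*228 = ((-637/587 - sqrt(11)/69) + 60)*228 = (34583/587 - sqrt(11)/69)*228 = 7884924/587 - 76*sqrt(11)/23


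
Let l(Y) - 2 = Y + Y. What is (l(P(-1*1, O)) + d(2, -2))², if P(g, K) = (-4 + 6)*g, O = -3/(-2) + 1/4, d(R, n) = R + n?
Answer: 4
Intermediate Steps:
O = 7/4 (O = -3*(-½) + 1*(¼) = 3/2 + ¼ = 7/4 ≈ 1.7500)
P(g, K) = 2*g
l(Y) = 2 + 2*Y (l(Y) = 2 + (Y + Y) = 2 + 2*Y)
(l(P(-1*1, O)) + d(2, -2))² = ((2 + 2*(2*(-1*1))) + (2 - 2))² = ((2 + 2*(2*(-1))) + 0)² = ((2 + 2*(-2)) + 0)² = ((2 - 4) + 0)² = (-2 + 0)² = (-2)² = 4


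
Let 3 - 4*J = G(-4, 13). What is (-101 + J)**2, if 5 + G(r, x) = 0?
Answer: 9801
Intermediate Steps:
G(r, x) = -5 (G(r, x) = -5 + 0 = -5)
J = 2 (J = 3/4 - 1/4*(-5) = 3/4 + 5/4 = 2)
(-101 + J)**2 = (-101 + 2)**2 = (-99)**2 = 9801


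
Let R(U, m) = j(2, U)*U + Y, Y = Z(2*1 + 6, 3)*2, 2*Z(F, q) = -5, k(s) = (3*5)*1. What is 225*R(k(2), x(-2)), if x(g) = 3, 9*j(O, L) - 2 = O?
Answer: 375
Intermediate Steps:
k(s) = 15 (k(s) = 15*1 = 15)
j(O, L) = 2/9 + O/9
Z(F, q) = -5/2 (Z(F, q) = (1/2)*(-5) = -5/2)
Y = -5 (Y = -5/2*2 = -5)
R(U, m) = -5 + 4*U/9 (R(U, m) = (2/9 + (1/9)*2)*U - 5 = (2/9 + 2/9)*U - 5 = 4*U/9 - 5 = -5 + 4*U/9)
225*R(k(2), x(-2)) = 225*(-5 + (4/9)*15) = 225*(-5 + 20/3) = 225*(5/3) = 375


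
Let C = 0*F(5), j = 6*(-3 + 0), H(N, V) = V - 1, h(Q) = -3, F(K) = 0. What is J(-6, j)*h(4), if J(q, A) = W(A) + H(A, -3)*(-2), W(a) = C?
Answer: -24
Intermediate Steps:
H(N, V) = -1 + V
j = -18 (j = 6*(-3) = -18)
C = 0 (C = 0*0 = 0)
W(a) = 0
J(q, A) = 8 (J(q, A) = 0 + (-1 - 3)*(-2) = 0 - 4*(-2) = 0 + 8 = 8)
J(-6, j)*h(4) = 8*(-3) = -24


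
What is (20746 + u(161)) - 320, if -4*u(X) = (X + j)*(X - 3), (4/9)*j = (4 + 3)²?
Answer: 77693/8 ≈ 9711.6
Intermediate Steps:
j = 441/4 (j = 9*(4 + 3)²/4 = (9/4)*7² = (9/4)*49 = 441/4 ≈ 110.25)
u(X) = -(-3 + X)*(441/4 + X)/4 (u(X) = -(X + 441/4)*(X - 3)/4 = -(441/4 + X)*(-3 + X)/4 = -(-3 + X)*(441/4 + X)/4)
(20746 + u(161)) - 320 = (20746 + (1323/16 - 429/16*161 - ¼*161²)) - 320 = (20746 + (1323/16 - 69069/16 - ¼*25921)) - 320 = (20746 + (1323/16 - 69069/16 - 25921/4)) - 320 = (20746 - 85715/8) - 320 = 80253/8 - 320 = 77693/8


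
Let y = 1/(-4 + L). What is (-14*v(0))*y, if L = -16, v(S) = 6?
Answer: 21/5 ≈ 4.2000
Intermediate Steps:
y = -1/20 (y = 1/(-4 - 16) = 1/(-20) = -1/20 ≈ -0.050000)
(-14*v(0))*y = -14*6*(-1/20) = -84*(-1/20) = 21/5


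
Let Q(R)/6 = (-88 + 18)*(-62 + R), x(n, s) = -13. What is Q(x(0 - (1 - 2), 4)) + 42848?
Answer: 74348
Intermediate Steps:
Q(R) = 26040 - 420*R (Q(R) = 6*((-88 + 18)*(-62 + R)) = 6*(-70*(-62 + R)) = 6*(4340 - 70*R) = 26040 - 420*R)
Q(x(0 - (1 - 2), 4)) + 42848 = (26040 - 420*(-13)) + 42848 = (26040 + 5460) + 42848 = 31500 + 42848 = 74348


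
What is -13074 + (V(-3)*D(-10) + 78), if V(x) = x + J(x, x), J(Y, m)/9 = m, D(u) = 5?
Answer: -13146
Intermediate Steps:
J(Y, m) = 9*m
V(x) = 10*x (V(x) = x + 9*x = 10*x)
-13074 + (V(-3)*D(-10) + 78) = -13074 + ((10*(-3))*5 + 78) = -13074 + (-30*5 + 78) = -13074 + (-150 + 78) = -13074 - 72 = -13146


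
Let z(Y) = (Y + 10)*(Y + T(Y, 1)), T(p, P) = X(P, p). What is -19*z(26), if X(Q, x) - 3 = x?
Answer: -37620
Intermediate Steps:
X(Q, x) = 3 + x
T(p, P) = 3 + p
z(Y) = (3 + 2*Y)*(10 + Y) (z(Y) = (Y + 10)*(Y + (3 + Y)) = (10 + Y)*(3 + 2*Y) = (3 + 2*Y)*(10 + Y))
-19*z(26) = -19*(30 + 2*26² + 23*26) = -19*(30 + 2*676 + 598) = -19*(30 + 1352 + 598) = -19*1980 = -37620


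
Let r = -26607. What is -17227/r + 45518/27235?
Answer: 240039253/103520235 ≈ 2.3188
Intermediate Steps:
-17227/r + 45518/27235 = -17227/(-26607) + 45518/27235 = -17227*(-1/26607) + 45518*(1/27235) = 2461/3801 + 45518/27235 = 240039253/103520235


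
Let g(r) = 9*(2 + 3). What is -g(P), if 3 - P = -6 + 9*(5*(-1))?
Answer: -45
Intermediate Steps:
P = 54 (P = 3 - (-6 + 9*(5*(-1))) = 3 - (-6 + 9*(-5)) = 3 - (-6 - 45) = 3 - 1*(-51) = 3 + 51 = 54)
g(r) = 45 (g(r) = 9*5 = 45)
-g(P) = -1*45 = -45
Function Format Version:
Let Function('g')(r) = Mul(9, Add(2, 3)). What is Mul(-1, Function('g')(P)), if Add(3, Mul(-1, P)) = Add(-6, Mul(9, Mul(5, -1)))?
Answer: -45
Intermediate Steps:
P = 54 (P = Add(3, Mul(-1, Add(-6, Mul(9, Mul(5, -1))))) = Add(3, Mul(-1, Add(-6, Mul(9, -5)))) = Add(3, Mul(-1, Add(-6, -45))) = Add(3, Mul(-1, -51)) = Add(3, 51) = 54)
Function('g')(r) = 45 (Function('g')(r) = Mul(9, 5) = 45)
Mul(-1, Function('g')(P)) = Mul(-1, 45) = -45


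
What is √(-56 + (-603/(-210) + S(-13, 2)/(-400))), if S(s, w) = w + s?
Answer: I*√1040781/140 ≈ 7.287*I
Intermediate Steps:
S(s, w) = s + w
√(-56 + (-603/(-210) + S(-13, 2)/(-400))) = √(-56 + (-603/(-210) + (-13 + 2)/(-400))) = √(-56 + (-603*(-1/210) - 11*(-1/400))) = √(-56 + (201/70 + 11/400)) = √(-56 + 8117/2800) = √(-148683/2800) = I*√1040781/140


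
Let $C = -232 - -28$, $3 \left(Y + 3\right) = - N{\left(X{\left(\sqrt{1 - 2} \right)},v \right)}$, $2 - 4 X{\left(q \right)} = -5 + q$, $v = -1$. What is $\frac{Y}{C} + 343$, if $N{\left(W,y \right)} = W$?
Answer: $\frac{839707}{2448} - \frac{i}{2448} \approx 343.02 - 0.0004085 i$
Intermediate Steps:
$X{\left(q \right)} = \frac{7}{4} - \frac{q}{4}$ ($X{\left(q \right)} = \frac{1}{2} - \frac{-5 + q}{4} = \frac{1}{2} - \left(- \frac{5}{4} + \frac{q}{4}\right) = \frac{7}{4} - \frac{q}{4}$)
$Y = - \frac{43}{12} + \frac{i}{12}$ ($Y = -3 + \frac{\left(-1\right) \left(\frac{7}{4} - \frac{\sqrt{1 - 2}}{4}\right)}{3} = -3 + \frac{\left(-1\right) \left(\frac{7}{4} - \frac{\sqrt{-1}}{4}\right)}{3} = -3 + \frac{\left(-1\right) \left(\frac{7}{4} - \frac{i}{4}\right)}{3} = -3 + \frac{- \frac{7}{4} + \frac{i}{4}}{3} = -3 - \left(\frac{7}{12} - \frac{i}{12}\right) = - \frac{43}{12} + \frac{i}{12} \approx -3.5833 + 0.083333 i$)
$C = -204$ ($C = -232 + 28 = -204$)
$\frac{Y}{C} + 343 = \frac{- \frac{43}{12} + \frac{i}{12}}{-204} + 343 = \left(- \frac{43}{12} + \frac{i}{12}\right) \left(- \frac{1}{204}\right) + 343 = \left(\frac{43}{2448} - \frac{i}{2448}\right) + 343 = \frac{839707}{2448} - \frac{i}{2448}$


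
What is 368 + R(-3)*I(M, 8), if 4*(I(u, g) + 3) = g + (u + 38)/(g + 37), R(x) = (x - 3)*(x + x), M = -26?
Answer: 1672/5 ≈ 334.40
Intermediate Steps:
R(x) = 2*x*(-3 + x) (R(x) = (-3 + x)*(2*x) = 2*x*(-3 + x))
I(u, g) = -3 + g/4 + (38 + u)/(4*(37 + g)) (I(u, g) = -3 + (g + (u + 38)/(g + 37))/4 = -3 + (g + (38 + u)/(37 + g))/4 = -3 + (g/4 + (38 + u)/(4*(37 + g))) = -3 + g/4 + (38 + u)/(4*(37 + g)))
368 + R(-3)*I(M, 8) = 368 + (2*(-3)*(-3 - 3))*((-406 - 26 + 8**2 + 25*8)/(4*(37 + 8))) = 368 + (2*(-3)*(-6))*((1/4)*(-406 - 26 + 64 + 200)/45) = 368 + 36*((1/4)*(1/45)*(-168)) = 368 + 36*(-14/15) = 368 - 168/5 = 1672/5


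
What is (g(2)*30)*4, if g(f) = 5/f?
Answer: 300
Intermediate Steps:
(g(2)*30)*4 = ((5/2)*30)*4 = 75*4 = 300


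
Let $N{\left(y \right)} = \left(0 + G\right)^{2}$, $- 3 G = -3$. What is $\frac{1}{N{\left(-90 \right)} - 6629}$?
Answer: $- \frac{1}{6628} \approx -0.00015088$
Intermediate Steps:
$G = 1$ ($G = \left(- \frac{1}{3}\right) \left(-3\right) = 1$)
$N{\left(y \right)} = 1$ ($N{\left(y \right)} = \left(0 + 1\right)^{2} = 1^{2} = 1$)
$\frac{1}{N{\left(-90 \right)} - 6629} = \frac{1}{1 - 6629} = \frac{1}{-6628} = - \frac{1}{6628}$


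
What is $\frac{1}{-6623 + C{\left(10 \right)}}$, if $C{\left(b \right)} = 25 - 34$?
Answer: $- \frac{1}{6632} \approx -0.00015078$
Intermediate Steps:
$C{\left(b \right)} = -9$ ($C{\left(b \right)} = 25 - 34 = -9$)
$\frac{1}{-6623 + C{\left(10 \right)}} = \frac{1}{-6623 - 9} = \frac{1}{-6632} = - \frac{1}{6632}$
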